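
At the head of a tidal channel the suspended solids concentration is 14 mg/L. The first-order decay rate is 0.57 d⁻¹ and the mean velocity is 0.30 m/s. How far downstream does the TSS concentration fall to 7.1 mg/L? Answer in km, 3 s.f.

30.9 km

From C = C₀·e^(−kt), t = ln(C₀/C)/k = ln(14/7.1)/0.57 = 0.679/0.57 = 1.191 d.
Distance = v·t = 0.30 m/s × 1.029e+05 s = 3.087e+04 m = 30.87 km.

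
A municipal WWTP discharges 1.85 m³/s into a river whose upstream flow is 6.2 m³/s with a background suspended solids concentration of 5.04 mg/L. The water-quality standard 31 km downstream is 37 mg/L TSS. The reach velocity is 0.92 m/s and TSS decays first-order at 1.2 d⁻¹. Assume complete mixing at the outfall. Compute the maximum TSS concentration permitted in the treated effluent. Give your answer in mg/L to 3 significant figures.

240 mg/L

Travel time to the compliance point: t = 3.1e+04/0.92 = 3.37e+04 s = 0.39 d; decay factor exp(−1.2·0.39) = 0.6263.
So the concentration just after mixing may be at most 37/0.6263 = 59.08 mg/L.
Mass balance: 59.08·8.05 = 1.85·Cₑ + 6.2·5.04.
Cₑ = (475.6 − 31.25) / 1.85 = 240.2 mg/L.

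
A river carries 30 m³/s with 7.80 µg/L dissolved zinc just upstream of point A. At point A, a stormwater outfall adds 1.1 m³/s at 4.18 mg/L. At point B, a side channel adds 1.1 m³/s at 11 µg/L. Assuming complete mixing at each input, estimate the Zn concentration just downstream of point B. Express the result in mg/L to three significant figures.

7.80 µg/L = 0.0078 mg/L.
After input A: C = (30·0.0078 + 1.1·4.18) / 31.1 = 0.1554 mg/L.
11 µg/L = 0.011 mg/L.
After input B: C = (31.1·0.1554 + 1.1·0.011) / 32.2 = 0.1504 mg/L.

0.150 mg/L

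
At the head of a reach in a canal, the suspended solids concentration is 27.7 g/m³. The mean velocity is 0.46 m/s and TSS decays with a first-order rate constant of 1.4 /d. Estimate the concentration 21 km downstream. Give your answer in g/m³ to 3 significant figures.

13.2 g/m³

Travel time t = 21 km / 0.46 m/s = 2.1e+04/0.46 = 4.565e+04 s = 0.5284 d.
First-order decay: C = 27.7·exp(−1.4·0.5284) = 27.7·0.4772 = 13.22 g/m³.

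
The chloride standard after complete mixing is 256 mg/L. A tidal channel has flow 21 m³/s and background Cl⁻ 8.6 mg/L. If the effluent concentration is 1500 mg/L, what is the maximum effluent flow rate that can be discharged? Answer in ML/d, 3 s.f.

361 ML/d

Mass balance at complete mixing: C_std·(Q_w + Q_r) = Q_w·C_e + Q_r·C_b.
Rearranging, Q_w = Q_r·(C_std − C_b)/(C_e − C_std) = 21·(256 − 8.6) / (1500 − 256) = 4.176 m³/s.
= 360.8 ML/d.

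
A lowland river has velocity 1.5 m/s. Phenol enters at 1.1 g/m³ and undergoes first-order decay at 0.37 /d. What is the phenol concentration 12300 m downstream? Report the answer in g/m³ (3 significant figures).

Travel time t = 12300 m / 1.5 m/s = 1.23e+04/1.5 = 8200 s = 0.09491 d.
First-order decay: C = 1.1·exp(−0.37·0.09491) = 1.1·0.9655 = 1.062 g/m³.

1.06 g/m³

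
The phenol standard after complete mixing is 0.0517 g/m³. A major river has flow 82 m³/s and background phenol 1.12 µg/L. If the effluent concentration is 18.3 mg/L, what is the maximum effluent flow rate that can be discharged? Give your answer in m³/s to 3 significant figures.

1.12 µg/L = 0.00112 mg/L.
Mass balance at complete mixing: C_std·(Q_w + Q_r) = Q_w·C_e + Q_r·C_b.
Rearranging, Q_w = Q_r·(C_std − C_b)/(C_e − C_std) = 82·(0.0517 − 0.00112) / (18.3 − 0.0517) = 0.2273 m³/s.

0.227 m³/s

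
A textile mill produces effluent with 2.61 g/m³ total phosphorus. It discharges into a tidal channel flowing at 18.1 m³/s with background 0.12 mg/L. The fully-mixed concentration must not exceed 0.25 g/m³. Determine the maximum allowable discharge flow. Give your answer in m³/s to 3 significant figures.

0.997 m³/s

Mass balance at complete mixing: C_std·(Q_w + Q_r) = Q_w·C_e + Q_r·C_b.
Rearranging, Q_w = Q_r·(C_std − C_b)/(C_e − C_std) = 18.1·(0.25 − 0.12) / (2.61 − 0.25) = 0.997 m³/s.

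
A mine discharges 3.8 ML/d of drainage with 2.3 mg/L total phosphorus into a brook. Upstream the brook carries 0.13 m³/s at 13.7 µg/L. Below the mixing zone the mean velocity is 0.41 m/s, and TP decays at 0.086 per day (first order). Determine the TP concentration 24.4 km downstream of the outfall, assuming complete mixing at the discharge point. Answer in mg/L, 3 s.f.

3.8 ML/d = 0.04398 m³/s.
13.7 µg/L = 0.0137 mg/L.
After complete mixing, C₀ = (0.04398·2.3 + 0.13·0.0137) / 0.174 = 0.5917 mg/L.
Travel time t = 2.44e+04 m / 0.41 m/s = 5.951e+04 s = 0.6888 d.
C = 0.5917·exp(−0.086·0.6888) = 0.5917·0.9425 = 0.5576 mg/L.

0.558 mg/L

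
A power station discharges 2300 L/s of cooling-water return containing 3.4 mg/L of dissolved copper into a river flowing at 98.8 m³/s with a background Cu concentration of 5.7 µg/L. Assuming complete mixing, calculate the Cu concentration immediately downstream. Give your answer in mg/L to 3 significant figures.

0.0829 mg/L

2300 L/s = 2.3 m³/s.
5.7 µg/L = 0.0057 mg/L.
By mass balance at complete mixing, C = (2.3·3.4 + 98.8·0.0057) / (2.3 + 98.8) = 8.383/101.1 = 0.08292 mg/L.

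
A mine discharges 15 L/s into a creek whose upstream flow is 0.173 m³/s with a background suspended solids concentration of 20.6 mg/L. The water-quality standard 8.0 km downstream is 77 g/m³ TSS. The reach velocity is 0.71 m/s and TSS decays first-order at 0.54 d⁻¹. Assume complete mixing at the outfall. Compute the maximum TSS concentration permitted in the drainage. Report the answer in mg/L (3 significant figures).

798 mg/L

15 L/s = 0.015 m³/s.
Travel time to the compliance point: t = 8000/0.71 = 1.127e+04 s = 0.1304 d; decay factor exp(−0.54·0.1304) = 0.932.
So the concentration just after mixing may be at most 77/0.932 = 82.62 mg/L.
Mass balance: 82.62·0.188 = 0.015·Cₑ + 0.173·20.6.
Cₑ = (15.53 − 3.564) / 0.015 = 797.9 mg/L.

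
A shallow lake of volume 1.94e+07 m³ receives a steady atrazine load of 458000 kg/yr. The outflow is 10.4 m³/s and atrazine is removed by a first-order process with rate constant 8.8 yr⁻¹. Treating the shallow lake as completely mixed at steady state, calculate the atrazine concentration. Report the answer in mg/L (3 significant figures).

Outflow Q = 10.4 m³/s × 3.156e+07 s/yr = 3.282e+08 m³/yr.
Steady-state CSTR mass balance: W = Q·C + k·V·C, so C = W/(Q + kV).
Q + kV = 3.282e+08 + 8.8·1.94e+07 = 4.989e+08 m³/yr.
C = 458000/4.989e+08 = 0.000918 kg/m³ = 0.918 mg/L.

0.918 mg/L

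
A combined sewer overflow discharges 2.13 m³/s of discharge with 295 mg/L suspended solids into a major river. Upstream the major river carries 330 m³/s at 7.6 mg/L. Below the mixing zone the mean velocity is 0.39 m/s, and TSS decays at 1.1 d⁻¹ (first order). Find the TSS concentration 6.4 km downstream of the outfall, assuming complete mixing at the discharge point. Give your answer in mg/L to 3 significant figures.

After complete mixing, C₀ = (2.13·295 + 330·7.6) / 332.1 = 9.443 mg/L.
Travel time t = 6400 m / 0.39 m/s = 1.641e+04 s = 0.1899 d.
C = 9.443·exp(−1.1·0.1899) = 9.443·0.8115 = 7.663 mg/L.

7.66 mg/L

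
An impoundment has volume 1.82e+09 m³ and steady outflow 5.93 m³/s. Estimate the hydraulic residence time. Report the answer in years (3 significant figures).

9.73 yr

Q = 5.93 m³/s × 3.156e+07 s/yr = 1.871e+08 m³/yr.
Hydraulic residence time τ = V/Q = 1.82e+09/1.871e+08 = 9.726 yr.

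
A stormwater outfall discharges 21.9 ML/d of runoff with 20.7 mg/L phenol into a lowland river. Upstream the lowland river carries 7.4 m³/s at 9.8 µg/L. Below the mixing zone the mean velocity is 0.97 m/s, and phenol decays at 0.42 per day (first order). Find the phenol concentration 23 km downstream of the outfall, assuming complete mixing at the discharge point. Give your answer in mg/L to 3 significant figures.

0.619 mg/L

21.9 ML/d = 0.2535 m³/s.
9.8 µg/L = 0.0098 mg/L.
After complete mixing, C₀ = (0.2535·20.7 + 7.4·0.0098) / 7.653 = 0.695 mg/L.
Travel time t = 2.3e+04 m / 0.97 m/s = 2.371e+04 s = 0.2744 d.
C = 0.695·exp(−0.42·0.2744) = 0.695·0.8911 = 0.6194 mg/L.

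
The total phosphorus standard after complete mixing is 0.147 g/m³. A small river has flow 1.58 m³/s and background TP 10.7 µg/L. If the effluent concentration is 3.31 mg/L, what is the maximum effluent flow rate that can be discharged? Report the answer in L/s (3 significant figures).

68.1 L/s

10.7 µg/L = 0.0107 mg/L.
Mass balance at complete mixing: C_std·(Q_w + Q_r) = Q_w·C_e + Q_r·C_b.
Rearranging, Q_w = Q_r·(C_std − C_b)/(C_e − C_std) = 1.58·(0.147 − 0.0107) / (3.31 − 0.147) = 0.06809 m³/s.
= 68.09 L/s.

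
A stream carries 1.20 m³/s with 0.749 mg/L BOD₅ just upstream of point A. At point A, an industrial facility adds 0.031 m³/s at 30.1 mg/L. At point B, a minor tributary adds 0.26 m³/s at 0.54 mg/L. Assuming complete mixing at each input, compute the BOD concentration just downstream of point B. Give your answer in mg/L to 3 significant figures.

1.32 mg/L

After input A: C = (1.2·0.749 + 0.031·30.1) / 1.231 = 1.488 mg/L.
After input B: C = (1.231·1.488 + 0.26·0.54) / 1.491 = 1.323 mg/L.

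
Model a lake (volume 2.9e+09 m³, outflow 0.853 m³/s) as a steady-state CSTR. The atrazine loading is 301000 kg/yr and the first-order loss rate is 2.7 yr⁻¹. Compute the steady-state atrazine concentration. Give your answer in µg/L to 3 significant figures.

Outflow Q = 0.853 m³/s × 3.156e+07 s/yr = 2.692e+07 m³/yr.
Steady-state CSTR mass balance: W = Q·C + k·V·C, so C = W/(Q + kV).
Q + kV = 2.692e+07 + 2.7·2.9e+09 = 7.857e+09 m³/yr.
C = 301000/7.857e+09 = 3.831e-05 kg/m³ = 0.03831 mg/L = 38.31 µg/L.

38.3 µg/L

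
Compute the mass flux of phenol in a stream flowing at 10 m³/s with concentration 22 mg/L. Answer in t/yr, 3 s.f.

6940 t/yr

Mass flux = Q·C = 10 m³/s × 22 g/m³ = 220 g/s.
= 220 g/s × 31.56 = 6943 t/yr.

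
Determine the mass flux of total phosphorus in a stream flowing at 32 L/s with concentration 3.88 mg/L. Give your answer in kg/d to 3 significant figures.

10.7 kg/d

32 L/s = 0.032 m³/s.
Mass flux = Q·C = 0.032 m³/s × 3.88 g/m³ = 0.1242 g/s.
= 0.1242 g/s × 86.4 = 10.73 kg/d.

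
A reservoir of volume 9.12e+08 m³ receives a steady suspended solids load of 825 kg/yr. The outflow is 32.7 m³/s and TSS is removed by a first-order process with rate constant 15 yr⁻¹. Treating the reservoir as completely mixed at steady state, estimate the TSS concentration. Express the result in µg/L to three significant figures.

0.0561 µg/L

Outflow Q = 32.7 m³/s × 3.156e+07 s/yr = 1.032e+09 m³/yr.
Steady-state CSTR mass balance: W = Q·C + k·V·C, so C = W/(Q + kV).
Q + kV = 1.032e+09 + 15·9.12e+08 = 1.471e+10 m³/yr.
C = 825/1.471e+10 = 5.608e-08 kg/m³ = 5.608e-05 mg/L = 0.05608 µg/L.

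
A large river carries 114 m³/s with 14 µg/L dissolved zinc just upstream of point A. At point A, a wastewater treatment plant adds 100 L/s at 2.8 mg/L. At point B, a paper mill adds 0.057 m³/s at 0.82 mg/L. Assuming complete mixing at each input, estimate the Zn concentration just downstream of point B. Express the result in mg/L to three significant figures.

14 µg/L = 0.014 mg/L.
100 L/s = 0.1 m³/s.
After input A: C = (114·0.014 + 0.1·2.8) / 114.1 = 0.01644 mg/L.
After input B: C = (114.1·0.01644 + 0.057·0.82) / 114.2 = 0.01684 mg/L.

0.0168 mg/L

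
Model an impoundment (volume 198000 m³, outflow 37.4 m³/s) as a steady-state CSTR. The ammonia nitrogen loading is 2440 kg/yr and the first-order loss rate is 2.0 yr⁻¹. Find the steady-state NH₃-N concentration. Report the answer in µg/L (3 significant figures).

2.07 µg/L

Outflow Q = 37.4 m³/s × 3.156e+07 s/yr = 1.18e+09 m³/yr.
Steady-state CSTR mass balance: W = Q·C + k·V·C, so C = W/(Q + kV).
Q + kV = 1.18e+09 + 2.0·198000 = 1.181e+09 m³/yr.
C = 2440/1.181e+09 = 2.067e-06 kg/m³ = 0.002067 mg/L = 2.067 µg/L.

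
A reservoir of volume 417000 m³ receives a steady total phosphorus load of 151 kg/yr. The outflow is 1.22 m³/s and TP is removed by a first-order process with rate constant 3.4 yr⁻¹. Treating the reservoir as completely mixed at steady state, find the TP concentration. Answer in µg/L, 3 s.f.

Outflow Q = 1.22 m³/s × 3.156e+07 s/yr = 3.85e+07 m³/yr.
Steady-state CSTR mass balance: W = Q·C + k·V·C, so C = W/(Q + kV).
Q + kV = 3.85e+07 + 3.4·417000 = 3.992e+07 m³/yr.
C = 151/3.992e+07 = 3.783e-06 kg/m³ = 0.003783 mg/L = 3.783 µg/L.

3.78 µg/L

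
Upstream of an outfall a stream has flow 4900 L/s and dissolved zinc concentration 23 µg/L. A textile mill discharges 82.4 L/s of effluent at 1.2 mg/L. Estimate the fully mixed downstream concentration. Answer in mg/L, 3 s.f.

0.0425 mg/L

82.4 L/s = 0.0824 m³/s.
4900 L/s = 4.9 m³/s.
23 µg/L = 0.023 mg/L.
By mass balance at complete mixing, C = (0.0824·1.2 + 4.9·0.023) / (0.0824 + 4.9) = 0.2116/4.982 = 0.04247 mg/L.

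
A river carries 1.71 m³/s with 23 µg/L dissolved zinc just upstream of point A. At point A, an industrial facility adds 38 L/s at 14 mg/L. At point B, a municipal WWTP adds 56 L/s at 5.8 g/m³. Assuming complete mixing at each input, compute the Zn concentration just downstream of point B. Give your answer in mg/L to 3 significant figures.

23 µg/L = 0.023 mg/L.
38 L/s = 0.038 m³/s.
After input A: C = (1.71·0.023 + 0.038·14) / 1.748 = 0.3268 mg/L.
56 L/s = 0.056 m³/s.
After input B: C = (1.748·0.3268 + 0.056·5.8) / 1.804 = 0.4967 mg/L.

0.497 mg/L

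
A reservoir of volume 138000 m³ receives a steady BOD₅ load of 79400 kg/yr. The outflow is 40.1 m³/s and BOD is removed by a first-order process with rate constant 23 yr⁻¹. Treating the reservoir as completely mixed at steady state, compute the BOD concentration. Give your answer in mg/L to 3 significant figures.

0.0626 mg/L

Outflow Q = 40.1 m³/s × 3.156e+07 s/yr = 1.265e+09 m³/yr.
Steady-state CSTR mass balance: W = Q·C + k·V·C, so C = W/(Q + kV).
Q + kV = 1.265e+09 + 23·138000 = 1.269e+09 m³/yr.
C = 79400/1.269e+09 = 6.259e-05 kg/m³ = 0.06259 mg/L.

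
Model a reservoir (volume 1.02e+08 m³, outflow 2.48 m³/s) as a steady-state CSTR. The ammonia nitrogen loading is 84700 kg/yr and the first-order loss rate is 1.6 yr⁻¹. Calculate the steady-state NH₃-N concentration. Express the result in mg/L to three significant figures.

0.351 mg/L

Outflow Q = 2.48 m³/s × 3.156e+07 s/yr = 7.826e+07 m³/yr.
Steady-state CSTR mass balance: W = Q·C + k·V·C, so C = W/(Q + kV).
Q + kV = 7.826e+07 + 1.6·1.02e+08 = 2.415e+08 m³/yr.
C = 84700/2.415e+08 = 0.0003508 kg/m³ = 0.3508 mg/L.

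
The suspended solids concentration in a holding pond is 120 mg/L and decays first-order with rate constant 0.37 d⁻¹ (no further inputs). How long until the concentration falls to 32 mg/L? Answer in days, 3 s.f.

3.57 d

t = ln(C₀/C)/k = ln(120/32)/0.37 = 1.322/0.37 = 3.572 d.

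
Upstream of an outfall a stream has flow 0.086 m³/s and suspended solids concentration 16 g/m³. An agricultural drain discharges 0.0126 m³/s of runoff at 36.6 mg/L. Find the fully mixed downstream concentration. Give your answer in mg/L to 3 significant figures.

18.6 mg/L

By mass balance at complete mixing, C = (0.0126·36.6 + 0.086·16) / (0.0126 + 0.086) = 1.837/0.0986 = 18.63 mg/L.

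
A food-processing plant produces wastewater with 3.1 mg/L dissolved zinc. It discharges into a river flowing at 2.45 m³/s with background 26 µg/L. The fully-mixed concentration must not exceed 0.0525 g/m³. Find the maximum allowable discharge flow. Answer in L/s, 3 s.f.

26 µg/L = 0.026 mg/L.
Mass balance at complete mixing: C_std·(Q_w + Q_r) = Q_w·C_e + Q_r·C_b.
Rearranging, Q_w = Q_r·(C_std − C_b)/(C_e − C_std) = 2.45·(0.0525 − 0.026) / (3.1 − 0.0525) = 0.0213 m³/s.
= 21.3 L/s.

21.3 L/s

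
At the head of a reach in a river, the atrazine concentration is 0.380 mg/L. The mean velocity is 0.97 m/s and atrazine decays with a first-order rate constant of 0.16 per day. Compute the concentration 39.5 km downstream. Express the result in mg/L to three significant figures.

0.352 mg/L

Travel time t = 39.5 km / 0.97 m/s = 3.95e+04/0.97 = 4.072e+04 s = 0.4713 d.
First-order decay: C = 0.380·exp(−0.16·0.4713) = 0.380·0.9274 = 0.3524 mg/L.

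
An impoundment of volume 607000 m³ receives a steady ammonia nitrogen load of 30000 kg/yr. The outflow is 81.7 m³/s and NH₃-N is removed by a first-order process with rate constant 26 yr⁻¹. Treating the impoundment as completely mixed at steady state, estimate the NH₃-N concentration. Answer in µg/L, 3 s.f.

11.6 µg/L

Outflow Q = 81.7 m³/s × 3.156e+07 s/yr = 2.578e+09 m³/yr.
Steady-state CSTR mass balance: W = Q·C + k·V·C, so C = W/(Q + kV).
Q + kV = 2.578e+09 + 26·607000 = 2.594e+09 m³/yr.
C = 30000/2.594e+09 = 1.156e-05 kg/m³ = 0.01156 mg/L = 11.56 µg/L.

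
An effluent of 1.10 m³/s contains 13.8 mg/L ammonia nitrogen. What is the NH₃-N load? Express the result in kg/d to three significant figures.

1310 kg/d

Mass flux = Q·C = 1.1 m³/s × 13.8 g/m³ = 15.18 g/s.
= 15.18 g/s × 86.4 = 1312 kg/d.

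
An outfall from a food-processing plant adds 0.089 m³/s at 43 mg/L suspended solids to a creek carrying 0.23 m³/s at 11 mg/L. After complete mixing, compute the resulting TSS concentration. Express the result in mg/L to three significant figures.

Conservation of mass across the mixing zone: C = (0.089·43 + 0.23·11) / (0.089 + 0.23) = 6.357/0.319 = 19.93 mg/L.

19.9 mg/L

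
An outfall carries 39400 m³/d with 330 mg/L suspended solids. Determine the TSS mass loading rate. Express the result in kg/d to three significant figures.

13000 kg/d

39400 m³/d = 0.456 m³/s.
Mass flux = Q·C = 0.456 m³/s × 330 g/m³ = 150.5 g/s.
= 150.5 g/s × 86.4 = 1.3e+04 kg/d.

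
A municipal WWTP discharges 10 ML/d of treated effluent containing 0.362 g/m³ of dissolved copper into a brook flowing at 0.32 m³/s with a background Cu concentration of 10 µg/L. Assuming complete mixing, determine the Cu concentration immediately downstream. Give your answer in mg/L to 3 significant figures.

10 ML/d = 0.1157 m³/s.
10 µg/L = 0.01 mg/L.
Flow-weighted mixing gives C = (0.1157·0.362 + 0.32·0.01) / (0.1157 + 0.32) = 0.0451/0.4357 = 0.1035 mg/L.

0.103 mg/L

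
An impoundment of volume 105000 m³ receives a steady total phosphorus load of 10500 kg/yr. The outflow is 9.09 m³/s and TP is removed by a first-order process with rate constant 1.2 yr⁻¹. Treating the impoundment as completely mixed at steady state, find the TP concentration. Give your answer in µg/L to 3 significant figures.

Outflow Q = 9.09 m³/s × 3.156e+07 s/yr = 2.869e+08 m³/yr.
Steady-state CSTR mass balance: W = Q·C + k·V·C, so C = W/(Q + kV).
Q + kV = 2.869e+08 + 1.2·105000 = 2.87e+08 m³/yr.
C = 10500/2.87e+08 = 3.659e-05 kg/m³ = 0.03659 mg/L = 36.59 µg/L.

36.6 µg/L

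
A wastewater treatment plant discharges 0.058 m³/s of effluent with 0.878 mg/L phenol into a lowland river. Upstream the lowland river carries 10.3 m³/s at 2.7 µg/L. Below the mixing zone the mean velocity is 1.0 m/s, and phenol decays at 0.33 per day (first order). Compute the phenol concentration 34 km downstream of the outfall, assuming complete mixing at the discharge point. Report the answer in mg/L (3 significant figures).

2.7 µg/L = 0.0027 mg/L.
After complete mixing, C₀ = (0.058·0.878 + 10.3·0.0027) / 10.36 = 0.007601 mg/L.
Travel time t = 3.4e+04 m / 1.0 m/s = 3.4e+04 s = 0.3935 d.
C = 0.007601·exp(−0.33·0.3935) = 0.007601·0.8782 = 0.006676 mg/L.

0.00668 mg/L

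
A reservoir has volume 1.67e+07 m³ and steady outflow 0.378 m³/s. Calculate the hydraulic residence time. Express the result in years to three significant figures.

Q = 0.378 m³/s × 3.156e+07 s/yr = 1.193e+07 m³/yr.
Hydraulic residence time τ = V/Q = 1.67e+07/1.193e+07 = 1.4 yr.

1.40 yr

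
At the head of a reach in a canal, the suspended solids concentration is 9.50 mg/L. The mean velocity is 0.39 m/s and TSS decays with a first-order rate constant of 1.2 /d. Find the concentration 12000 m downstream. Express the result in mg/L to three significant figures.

Travel time t = 12000 m / 0.39 m/s = 1.2e+04/0.39 = 3.077e+04 s = 0.3561 d.
First-order decay: C = 9.50·exp(−1.2·0.3561) = 9.50·0.6522 = 6.196 mg/L.

6.20 mg/L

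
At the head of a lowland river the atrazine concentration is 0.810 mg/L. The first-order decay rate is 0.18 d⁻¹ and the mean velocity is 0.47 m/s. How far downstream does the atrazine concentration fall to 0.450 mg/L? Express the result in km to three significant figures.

133 km

From C = C₀·e^(−kt), t = ln(C₀/C)/k = ln(0.810/0.450)/0.18 = 0.5878/0.18 = 3.265 d.
Distance = v·t = 0.47 m/s × 2.821e+05 s = 1.326e+05 m = 132.6 km.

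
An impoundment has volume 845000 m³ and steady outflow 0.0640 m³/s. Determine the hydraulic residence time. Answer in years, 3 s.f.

Q = 0.0640 m³/s × 3.156e+07 s/yr = 2.02e+06 m³/yr.
Hydraulic residence time τ = V/Q = 845000/2.02e+06 = 0.4184 yr.

0.418 yr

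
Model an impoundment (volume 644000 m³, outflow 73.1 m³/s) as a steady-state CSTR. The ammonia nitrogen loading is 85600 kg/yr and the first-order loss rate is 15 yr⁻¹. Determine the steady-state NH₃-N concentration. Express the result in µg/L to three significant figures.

37.0 µg/L

Outflow Q = 73.1 m³/s × 3.156e+07 s/yr = 2.307e+09 m³/yr.
Steady-state CSTR mass balance: W = Q·C + k·V·C, so C = W/(Q + kV).
Q + kV = 2.307e+09 + 15·644000 = 2.317e+09 m³/yr.
C = 85600/2.317e+09 = 3.695e-05 kg/m³ = 0.03695 mg/L = 36.95 µg/L.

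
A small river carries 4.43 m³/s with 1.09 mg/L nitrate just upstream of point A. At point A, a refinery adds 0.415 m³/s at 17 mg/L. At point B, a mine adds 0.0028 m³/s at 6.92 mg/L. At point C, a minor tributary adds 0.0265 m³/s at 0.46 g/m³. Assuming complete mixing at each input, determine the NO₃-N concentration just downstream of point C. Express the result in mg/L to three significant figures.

2.44 mg/L

After input A: C = (4.43·1.09 + 0.415·17) / 4.845 = 2.453 mg/L.
After input B: C = (4.845·2.453 + 0.0028·6.92) / 4.848 = 2.455 mg/L.
After input C: C = (4.848·2.455 + 0.0265·0.46) / 4.874 = 2.445 mg/L.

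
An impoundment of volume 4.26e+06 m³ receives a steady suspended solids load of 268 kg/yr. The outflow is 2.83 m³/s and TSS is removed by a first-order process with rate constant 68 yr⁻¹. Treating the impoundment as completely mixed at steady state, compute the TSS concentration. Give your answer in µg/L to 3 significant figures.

Outflow Q = 2.83 m³/s × 3.156e+07 s/yr = 8.931e+07 m³/yr.
Steady-state CSTR mass balance: W = Q·C + k·V·C, so C = W/(Q + kV).
Q + kV = 8.931e+07 + 68·4.26e+06 = 3.79e+08 m³/yr.
C = 268/3.79e+08 = 7.071e-07 kg/m³ = 0.0007071 mg/L = 0.7071 µg/L.

0.707 µg/L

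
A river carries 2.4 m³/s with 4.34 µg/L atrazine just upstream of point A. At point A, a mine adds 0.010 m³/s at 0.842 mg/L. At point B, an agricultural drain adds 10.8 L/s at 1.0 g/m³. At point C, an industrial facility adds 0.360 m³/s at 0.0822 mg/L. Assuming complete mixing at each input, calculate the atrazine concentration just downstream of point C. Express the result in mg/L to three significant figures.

0.0213 mg/L

4.34 µg/L = 0.00434 mg/L.
After input A: C = (2.4·0.00434 + 0.01·0.842) / 2.41 = 0.007816 mg/L.
10.8 L/s = 0.0108 m³/s.
After input B: C = (2.41·0.007816 + 0.0108·1) / 2.421 = 0.01224 mg/L.
After input C: C = (2.421·0.01224 + 0.36·0.0822) / 2.781 = 0.0213 mg/L.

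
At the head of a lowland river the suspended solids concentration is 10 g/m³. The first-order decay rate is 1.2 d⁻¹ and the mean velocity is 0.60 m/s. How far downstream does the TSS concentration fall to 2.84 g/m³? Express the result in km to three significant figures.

54.4 km

From C = C₀·e^(−kt), t = ln(C₀/C)/k = ln(10/2.84)/1.2 = 1.259/1.2 = 1.049 d.
Distance = v·t = 0.60 m/s × 9.063e+04 s = 5.438e+04 m = 54.38 km.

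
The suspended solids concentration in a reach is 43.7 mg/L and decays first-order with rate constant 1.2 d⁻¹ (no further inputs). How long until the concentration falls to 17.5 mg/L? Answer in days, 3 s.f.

t = ln(C₀/C)/k = ln(43.7/17.5)/1.2 = 0.9151/1.2 = 0.7626 d.

0.763 d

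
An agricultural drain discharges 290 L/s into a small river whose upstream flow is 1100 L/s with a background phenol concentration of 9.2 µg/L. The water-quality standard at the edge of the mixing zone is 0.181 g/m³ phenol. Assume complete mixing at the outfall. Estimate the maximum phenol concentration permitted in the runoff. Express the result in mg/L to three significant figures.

0.833 mg/L

290 L/s = 0.29 m³/s.
1100 L/s = 1.1 m³/s.
9.2 µg/L = 0.0092 mg/L.
Mass balance: 0.181·1.39 = 0.29·Cₑ + 1.1·0.0092.
Cₑ = (0.2516 − 0.01012) / 0.29 = 0.8327 mg/L.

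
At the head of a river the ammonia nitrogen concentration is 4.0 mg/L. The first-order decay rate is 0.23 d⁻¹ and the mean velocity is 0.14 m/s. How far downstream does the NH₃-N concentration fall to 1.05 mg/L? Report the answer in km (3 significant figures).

70.3 km

From C = C₀·e^(−kt), t = ln(C₀/C)/k = ln(4.0/1.05)/0.23 = 1.338/0.23 = 5.815 d.
Distance = v·t = 0.14 m/s × 5.024e+05 s = 7.034e+04 m = 70.34 km.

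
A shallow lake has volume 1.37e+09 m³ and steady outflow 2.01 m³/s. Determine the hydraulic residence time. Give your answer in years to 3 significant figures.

Q = 2.01 m³/s × 3.156e+07 s/yr = 6.343e+07 m³/yr.
Hydraulic residence time τ = V/Q = 1.37e+09/6.343e+07 = 21.6 yr.

21.6 yr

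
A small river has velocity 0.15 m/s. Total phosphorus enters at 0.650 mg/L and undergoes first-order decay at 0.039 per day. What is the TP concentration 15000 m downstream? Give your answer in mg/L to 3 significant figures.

Travel time t = 15000 m / 0.15 m/s = 1.5e+04/0.15 = 1e+05 s = 1.157 d.
First-order decay: C = 0.650·exp(−0.039·1.157) = 0.650·0.9559 = 0.6213 mg/L.

0.621 mg/L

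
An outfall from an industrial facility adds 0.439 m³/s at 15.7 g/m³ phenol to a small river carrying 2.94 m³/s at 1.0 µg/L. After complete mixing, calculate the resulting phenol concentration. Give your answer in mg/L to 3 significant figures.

2.04 mg/L

1.0 µg/L = 0.001 mg/L.
Flow-weighted mixing gives C = (0.439·15.7 + 2.94·0.001) / (0.439 + 2.94) = 6.895/3.379 = 2.041 mg/L.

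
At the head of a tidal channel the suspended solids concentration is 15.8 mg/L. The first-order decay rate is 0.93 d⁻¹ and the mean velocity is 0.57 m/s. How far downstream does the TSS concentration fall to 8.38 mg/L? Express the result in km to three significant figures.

From C = C₀·e^(−kt), t = ln(C₀/C)/k = ln(15.8/8.38)/0.93 = 0.6342/0.93 = 0.6819 d.
Distance = v·t = 0.57 m/s × 5.892e+04 s = 3.358e+04 m = 33.58 km.

33.6 km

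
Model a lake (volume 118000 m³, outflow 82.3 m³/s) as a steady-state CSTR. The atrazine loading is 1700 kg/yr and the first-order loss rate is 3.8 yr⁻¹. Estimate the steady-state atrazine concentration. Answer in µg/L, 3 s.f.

Outflow Q = 82.3 m³/s × 3.156e+07 s/yr = 2.597e+09 m³/yr.
Steady-state CSTR mass balance: W = Q·C + k·V·C, so C = W/(Q + kV).
Q + kV = 2.597e+09 + 3.8·118000 = 2.598e+09 m³/yr.
C = 1700/2.598e+09 = 6.544e-07 kg/m³ = 0.0006544 mg/L = 0.6544 µg/L.

0.654 µg/L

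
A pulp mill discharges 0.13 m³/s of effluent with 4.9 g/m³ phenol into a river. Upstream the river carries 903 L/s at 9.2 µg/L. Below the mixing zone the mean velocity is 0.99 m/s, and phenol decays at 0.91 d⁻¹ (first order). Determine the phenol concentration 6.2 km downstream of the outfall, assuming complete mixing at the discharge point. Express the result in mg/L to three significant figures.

0.585 mg/L

903 L/s = 0.903 m³/s.
9.2 µg/L = 0.0092 mg/L.
After complete mixing, C₀ = (0.13·4.9 + 0.903·0.0092) / 1.033 = 0.6247 mg/L.
Travel time t = 6200 m / 0.99 m/s = 6263 s = 0.07248 d.
C = 0.6247·exp(−0.91·0.07248) = 0.6247·0.9362 = 0.5848 mg/L.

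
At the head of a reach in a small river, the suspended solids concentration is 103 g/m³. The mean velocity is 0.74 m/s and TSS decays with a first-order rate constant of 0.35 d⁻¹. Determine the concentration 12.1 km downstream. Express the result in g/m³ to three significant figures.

96.4 g/m³

Travel time t = 12.1 km / 0.74 m/s = 1.21e+04/0.74 = 1.635e+04 s = 0.1893 d.
First-order decay: C = 103·exp(−0.35·0.1893) = 103·0.9359 = 96.4 g/m³.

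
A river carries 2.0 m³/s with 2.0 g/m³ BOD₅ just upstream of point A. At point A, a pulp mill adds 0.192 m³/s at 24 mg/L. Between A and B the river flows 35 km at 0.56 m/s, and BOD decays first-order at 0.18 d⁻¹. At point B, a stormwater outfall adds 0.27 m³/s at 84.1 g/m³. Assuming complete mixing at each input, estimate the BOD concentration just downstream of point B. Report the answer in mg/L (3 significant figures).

After input A: C = (2·2 + 0.192·24) / 2.192 = 3.927 mg/L.
Over the 35 km reach to input B (t = 6.25e+04 s = 0.7234 d), decay gives C = 3.927·exp(−0.18·0.7234) = 3.448 mg/L.
After input B: C = (2.192·3.448 + 0.27·84.1) / 2.462 = 12.29 mg/L.

12.3 mg/L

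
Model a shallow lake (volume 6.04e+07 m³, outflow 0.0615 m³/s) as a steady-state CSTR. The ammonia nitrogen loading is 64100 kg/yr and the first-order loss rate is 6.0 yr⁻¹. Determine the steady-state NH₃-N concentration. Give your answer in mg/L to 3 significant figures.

Outflow Q = 0.0615 m³/s × 3.156e+07 s/yr = 1.941e+06 m³/yr.
Steady-state CSTR mass balance: W = Q·C + k·V·C, so C = W/(Q + kV).
Q + kV = 1.941e+06 + 6.0·6.04e+07 = 3.643e+08 m³/yr.
C = 64100/3.643e+08 = 0.0001759 kg/m³ = 0.1759 mg/L.

0.176 mg/L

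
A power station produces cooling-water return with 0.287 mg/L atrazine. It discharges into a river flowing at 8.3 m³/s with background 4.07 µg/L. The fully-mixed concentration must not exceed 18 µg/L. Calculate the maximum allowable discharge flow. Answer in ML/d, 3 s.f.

37.1 ML/d

4.07 µg/L = 0.00407 mg/L.
18 µg/L = 0.018 mg/L.
Mass balance at complete mixing: C_std·(Q_w + Q_r) = Q_w·C_e + Q_r·C_b.
Rearranging, Q_w = Q_r·(C_std − C_b)/(C_e − C_std) = 8.3·(0.018 − 0.00407) / (0.287 − 0.018) = 0.4298 m³/s.
= 37.14 ML/d.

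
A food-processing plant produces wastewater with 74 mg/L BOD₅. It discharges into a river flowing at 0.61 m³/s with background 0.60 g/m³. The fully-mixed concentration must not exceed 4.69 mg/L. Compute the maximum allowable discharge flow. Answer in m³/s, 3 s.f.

Mass balance at complete mixing: C_std·(Q_w + Q_r) = Q_w·C_e + Q_r·C_b.
Rearranging, Q_w = Q_r·(C_std − C_b)/(C_e − C_std) = 0.61·(4.69 − 0.6) / (74 − 4.69) = 0.036 m³/s.

0.0360 m³/s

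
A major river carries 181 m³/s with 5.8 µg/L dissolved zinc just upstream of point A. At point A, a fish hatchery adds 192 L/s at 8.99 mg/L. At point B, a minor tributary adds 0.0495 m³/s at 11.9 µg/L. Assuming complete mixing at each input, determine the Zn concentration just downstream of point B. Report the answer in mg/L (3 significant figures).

0.0153 mg/L

5.8 µg/L = 0.0058 mg/L.
192 L/s = 0.192 m³/s.
After input A: C = (181·0.0058 + 0.192·8.99) / 181.2 = 0.01532 mg/L.
11.9 µg/L = 0.0119 mg/L.
After input B: C = (181.2·0.01532 + 0.0495·0.0119) / 181.2 = 0.01532 mg/L.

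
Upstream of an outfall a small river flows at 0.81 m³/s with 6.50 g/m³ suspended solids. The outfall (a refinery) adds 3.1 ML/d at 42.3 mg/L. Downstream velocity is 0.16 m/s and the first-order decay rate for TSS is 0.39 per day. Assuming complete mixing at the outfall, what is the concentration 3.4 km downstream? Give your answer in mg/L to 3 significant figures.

7.29 mg/L

3.1 ML/d = 0.03588 m³/s.
After complete mixing, C₀ = (0.03588·42.3 + 0.81·6.5) / 0.8459 = 8.019 mg/L.
Travel time t = 3400 m / 0.16 m/s = 2.125e+04 s = 0.2459 d.
C = 8.019·exp(−0.39·0.2459) = 8.019·0.9085 = 7.285 mg/L.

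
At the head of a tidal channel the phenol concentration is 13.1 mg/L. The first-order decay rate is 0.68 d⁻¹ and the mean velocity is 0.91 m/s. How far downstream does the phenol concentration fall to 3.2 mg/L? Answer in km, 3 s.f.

From C = C₀·e^(−kt), t = ln(C₀/C)/k = ln(13.1/3.2)/0.68 = 1.409/0.68 = 2.073 d.
Distance = v·t = 0.91 m/s × 1.791e+05 s = 1.63e+05 m = 163 km.

163 km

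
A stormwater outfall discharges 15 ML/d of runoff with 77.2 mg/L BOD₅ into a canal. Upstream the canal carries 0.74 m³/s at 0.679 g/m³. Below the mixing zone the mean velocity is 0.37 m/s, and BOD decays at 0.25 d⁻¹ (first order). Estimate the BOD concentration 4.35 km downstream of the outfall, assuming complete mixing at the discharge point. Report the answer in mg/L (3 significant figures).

15 ML/d = 0.1736 m³/s.
After complete mixing, C₀ = (0.1736·77.2 + 0.74·0.679) / 0.9136 = 15.22 mg/L.
Travel time t = 4350 m / 0.37 m/s = 1.176e+04 s = 0.1361 d.
C = 15.22·exp(−0.25·0.1361) = 15.22·0.9666 = 14.71 mg/L.

14.7 mg/L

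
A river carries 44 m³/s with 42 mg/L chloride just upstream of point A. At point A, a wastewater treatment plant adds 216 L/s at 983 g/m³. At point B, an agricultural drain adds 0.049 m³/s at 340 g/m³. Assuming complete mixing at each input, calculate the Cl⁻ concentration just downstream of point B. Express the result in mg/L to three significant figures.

216 L/s = 0.216 m³/s.
After input A: C = (44·42 + 0.216·983) / 44.22 = 46.6 mg/L.
After input B: C = (44.22·46.6 + 0.049·340) / 44.27 = 46.92 mg/L.

46.9 mg/L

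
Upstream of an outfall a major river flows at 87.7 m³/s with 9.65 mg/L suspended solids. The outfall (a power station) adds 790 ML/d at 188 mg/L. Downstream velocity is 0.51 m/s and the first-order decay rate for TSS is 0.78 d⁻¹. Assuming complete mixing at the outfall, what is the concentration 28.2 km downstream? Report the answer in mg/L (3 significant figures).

790 ML/d = 9.144 m³/s.
After complete mixing, C₀ = (9.144·188 + 87.7·9.65) / 96.84 = 26.49 mg/L.
Travel time t = 2.82e+04 m / 0.51 m/s = 5.529e+04 s = 0.64 d.
C = 26.49·exp(−0.78·0.64) = 26.49·0.607 = 16.08 mg/L.

16.1 mg/L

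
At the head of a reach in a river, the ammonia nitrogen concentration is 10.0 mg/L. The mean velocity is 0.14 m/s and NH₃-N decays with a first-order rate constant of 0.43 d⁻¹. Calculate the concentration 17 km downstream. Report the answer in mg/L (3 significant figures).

5.46 mg/L

Travel time t = 17 km / 0.14 m/s = 1.7e+04/0.14 = 1.214e+05 s = 1.405 d.
First-order decay: C = 10.0·exp(−0.43·1.405) = 10.0·0.5464 = 5.464 mg/L.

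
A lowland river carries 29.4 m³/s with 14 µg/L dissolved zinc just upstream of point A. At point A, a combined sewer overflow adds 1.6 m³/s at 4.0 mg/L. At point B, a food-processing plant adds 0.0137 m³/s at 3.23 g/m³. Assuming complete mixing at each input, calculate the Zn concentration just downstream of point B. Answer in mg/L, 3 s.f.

0.221 mg/L

14 µg/L = 0.014 mg/L.
After input A: C = (29.4·0.014 + 1.6·4) / 31 = 0.2197 mg/L.
After input B: C = (31·0.2197 + 0.0137·3.23) / 31.01 = 0.2211 mg/L.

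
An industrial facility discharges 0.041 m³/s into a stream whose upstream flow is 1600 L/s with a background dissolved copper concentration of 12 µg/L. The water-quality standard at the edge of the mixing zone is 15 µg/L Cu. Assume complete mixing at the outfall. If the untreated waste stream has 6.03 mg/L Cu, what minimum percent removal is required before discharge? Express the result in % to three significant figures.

1600 L/s = 1.6 m³/s.
12 µg/L = 0.012 mg/L.
15 µg/L = 0.015 mg/L.
Mass balance: 0.015·1.641 = 0.041·Cₑ + 1.6·0.012.
Cₑ = (0.02461 − 0.0192) / 0.041 = 0.1321 mg/L.
Required removal = 1 − 0.1321/6.03 = 97.81 %.

97.8 %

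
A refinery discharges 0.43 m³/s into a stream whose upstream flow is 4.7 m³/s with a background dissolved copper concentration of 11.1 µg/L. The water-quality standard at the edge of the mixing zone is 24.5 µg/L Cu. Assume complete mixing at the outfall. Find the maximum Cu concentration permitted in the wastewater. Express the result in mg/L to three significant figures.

11.1 µg/L = 0.0111 mg/L.
24.5 µg/L = 0.0245 mg/L.
Mass balance: 0.0245·5.13 = 0.43·Cₑ + 4.7·0.0111.
Cₑ = (0.1257 − 0.05217) / 0.43 = 0.171 mg/L.

0.171 mg/L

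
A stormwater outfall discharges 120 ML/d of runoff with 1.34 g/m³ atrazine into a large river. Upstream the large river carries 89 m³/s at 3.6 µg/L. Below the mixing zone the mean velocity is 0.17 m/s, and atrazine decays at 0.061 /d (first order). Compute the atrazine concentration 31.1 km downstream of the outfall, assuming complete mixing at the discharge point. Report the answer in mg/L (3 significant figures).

0.0212 mg/L

120 ML/d = 1.389 m³/s.
3.6 µg/L = 0.0036 mg/L.
After complete mixing, C₀ = (1.389·1.34 + 89·0.0036) / 90.39 = 0.02413 mg/L.
Travel time t = 3.11e+04 m / 0.17 m/s = 1.829e+05 s = 2.117 d.
C = 0.02413·exp(−0.061·2.117) = 0.02413·0.8788 = 0.02121 mg/L.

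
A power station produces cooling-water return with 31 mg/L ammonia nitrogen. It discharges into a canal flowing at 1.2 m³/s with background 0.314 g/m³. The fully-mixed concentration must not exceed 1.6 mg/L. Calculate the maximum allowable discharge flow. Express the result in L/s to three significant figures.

Mass balance at complete mixing: C_std·(Q_w + Q_r) = Q_w·C_e + Q_r·C_b.
Rearranging, Q_w = Q_r·(C_std − C_b)/(C_e − C_std) = 1.2·(1.6 − 0.314) / (31 − 1.6) = 0.05249 m³/s.
= 52.49 L/s.

52.5 L/s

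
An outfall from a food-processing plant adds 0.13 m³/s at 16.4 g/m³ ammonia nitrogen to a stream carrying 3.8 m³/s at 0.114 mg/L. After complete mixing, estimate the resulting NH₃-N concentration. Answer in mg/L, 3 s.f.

Flow-weighted mixing gives C = (0.13·16.4 + 3.8·0.114) / (0.13 + 3.8) = 2.565/3.93 = 0.6527 mg/L.

0.653 mg/L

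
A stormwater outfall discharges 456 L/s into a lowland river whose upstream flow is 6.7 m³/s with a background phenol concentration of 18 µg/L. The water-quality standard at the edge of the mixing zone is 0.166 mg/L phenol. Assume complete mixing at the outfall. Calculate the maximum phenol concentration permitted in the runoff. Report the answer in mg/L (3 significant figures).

456 L/s = 0.456 m³/s.
18 µg/L = 0.018 mg/L.
Mass balance: 0.166·7.156 = 0.456·Cₑ + 6.7·0.018.
Cₑ = (1.188 − 0.1206) / 0.456 = 2.341 mg/L.

2.34 mg/L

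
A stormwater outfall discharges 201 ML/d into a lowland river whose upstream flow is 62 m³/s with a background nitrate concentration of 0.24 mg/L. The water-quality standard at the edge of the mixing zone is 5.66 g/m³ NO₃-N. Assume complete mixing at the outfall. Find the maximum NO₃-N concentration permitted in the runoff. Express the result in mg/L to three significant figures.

201 ML/d = 2.326 m³/s.
Mass balance: 5.66·64.33 = 2.326·Cₑ + 62·0.24.
Cₑ = (364.1 − 14.88) / 2.326 = 150.1 mg/L.

150 mg/L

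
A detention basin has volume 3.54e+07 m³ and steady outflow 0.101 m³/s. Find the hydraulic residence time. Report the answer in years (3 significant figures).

11.1 yr

Q = 0.101 m³/s × 3.156e+07 s/yr = 3.187e+06 m³/yr.
Hydraulic residence time τ = V/Q = 3.54e+07/3.187e+06 = 11.11 yr.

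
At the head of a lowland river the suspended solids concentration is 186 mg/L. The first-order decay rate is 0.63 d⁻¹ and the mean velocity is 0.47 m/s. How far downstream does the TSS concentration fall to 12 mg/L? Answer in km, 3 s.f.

177 km

From C = C₀·e^(−kt), t = ln(C₀/C)/k = ln(186/12)/0.63 = 2.741/0.63 = 4.351 d.
Distance = v·t = 0.47 m/s × 3.759e+05 s = 1.767e+05 m = 176.7 km.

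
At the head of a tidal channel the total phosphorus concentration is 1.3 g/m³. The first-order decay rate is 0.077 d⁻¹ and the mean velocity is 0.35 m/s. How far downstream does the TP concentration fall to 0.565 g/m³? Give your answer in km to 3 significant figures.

327 km

From C = C₀·e^(−kt), t = ln(C₀/C)/k = ln(1.3/0.565)/0.077 = 0.8333/0.077 = 10.82 d.
Distance = v·t = 0.35 m/s × 9.35e+05 s = 3.273e+05 m = 327.3 km.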